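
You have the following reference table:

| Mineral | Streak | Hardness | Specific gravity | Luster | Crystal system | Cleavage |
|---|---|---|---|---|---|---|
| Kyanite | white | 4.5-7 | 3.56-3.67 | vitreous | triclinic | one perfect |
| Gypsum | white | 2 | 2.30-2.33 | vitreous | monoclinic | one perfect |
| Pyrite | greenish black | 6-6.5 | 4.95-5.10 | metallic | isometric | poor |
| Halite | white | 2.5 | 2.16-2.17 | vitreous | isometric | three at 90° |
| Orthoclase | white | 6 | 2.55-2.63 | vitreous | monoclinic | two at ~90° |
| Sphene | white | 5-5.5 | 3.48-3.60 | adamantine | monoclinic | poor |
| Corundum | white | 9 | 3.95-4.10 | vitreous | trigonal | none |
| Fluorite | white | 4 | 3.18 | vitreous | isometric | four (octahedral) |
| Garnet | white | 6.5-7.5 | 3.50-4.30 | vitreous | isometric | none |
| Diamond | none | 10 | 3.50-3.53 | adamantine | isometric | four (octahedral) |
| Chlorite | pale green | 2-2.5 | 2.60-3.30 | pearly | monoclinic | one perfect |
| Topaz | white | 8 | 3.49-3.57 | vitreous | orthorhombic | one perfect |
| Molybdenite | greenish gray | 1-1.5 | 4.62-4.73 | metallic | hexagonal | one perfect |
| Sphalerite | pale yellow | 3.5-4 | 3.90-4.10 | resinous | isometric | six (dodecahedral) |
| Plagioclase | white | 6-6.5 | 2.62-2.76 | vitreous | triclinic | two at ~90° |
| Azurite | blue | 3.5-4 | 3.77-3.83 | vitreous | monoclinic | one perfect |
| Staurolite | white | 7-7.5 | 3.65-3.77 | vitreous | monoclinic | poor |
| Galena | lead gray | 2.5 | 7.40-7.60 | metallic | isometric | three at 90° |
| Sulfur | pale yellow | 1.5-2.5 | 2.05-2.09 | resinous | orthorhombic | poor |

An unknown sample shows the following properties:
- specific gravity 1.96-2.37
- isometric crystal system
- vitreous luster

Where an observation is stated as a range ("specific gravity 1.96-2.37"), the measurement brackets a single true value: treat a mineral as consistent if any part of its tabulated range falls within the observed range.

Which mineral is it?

Halite

Specific gravity 1.96-2.37 — narrows the field to Gypsum, Halite, Sulfur.
Isometric crystal system — Halite remains.
Vitreous luster — all remaining candidates fit.
Halite is the sole remaining match.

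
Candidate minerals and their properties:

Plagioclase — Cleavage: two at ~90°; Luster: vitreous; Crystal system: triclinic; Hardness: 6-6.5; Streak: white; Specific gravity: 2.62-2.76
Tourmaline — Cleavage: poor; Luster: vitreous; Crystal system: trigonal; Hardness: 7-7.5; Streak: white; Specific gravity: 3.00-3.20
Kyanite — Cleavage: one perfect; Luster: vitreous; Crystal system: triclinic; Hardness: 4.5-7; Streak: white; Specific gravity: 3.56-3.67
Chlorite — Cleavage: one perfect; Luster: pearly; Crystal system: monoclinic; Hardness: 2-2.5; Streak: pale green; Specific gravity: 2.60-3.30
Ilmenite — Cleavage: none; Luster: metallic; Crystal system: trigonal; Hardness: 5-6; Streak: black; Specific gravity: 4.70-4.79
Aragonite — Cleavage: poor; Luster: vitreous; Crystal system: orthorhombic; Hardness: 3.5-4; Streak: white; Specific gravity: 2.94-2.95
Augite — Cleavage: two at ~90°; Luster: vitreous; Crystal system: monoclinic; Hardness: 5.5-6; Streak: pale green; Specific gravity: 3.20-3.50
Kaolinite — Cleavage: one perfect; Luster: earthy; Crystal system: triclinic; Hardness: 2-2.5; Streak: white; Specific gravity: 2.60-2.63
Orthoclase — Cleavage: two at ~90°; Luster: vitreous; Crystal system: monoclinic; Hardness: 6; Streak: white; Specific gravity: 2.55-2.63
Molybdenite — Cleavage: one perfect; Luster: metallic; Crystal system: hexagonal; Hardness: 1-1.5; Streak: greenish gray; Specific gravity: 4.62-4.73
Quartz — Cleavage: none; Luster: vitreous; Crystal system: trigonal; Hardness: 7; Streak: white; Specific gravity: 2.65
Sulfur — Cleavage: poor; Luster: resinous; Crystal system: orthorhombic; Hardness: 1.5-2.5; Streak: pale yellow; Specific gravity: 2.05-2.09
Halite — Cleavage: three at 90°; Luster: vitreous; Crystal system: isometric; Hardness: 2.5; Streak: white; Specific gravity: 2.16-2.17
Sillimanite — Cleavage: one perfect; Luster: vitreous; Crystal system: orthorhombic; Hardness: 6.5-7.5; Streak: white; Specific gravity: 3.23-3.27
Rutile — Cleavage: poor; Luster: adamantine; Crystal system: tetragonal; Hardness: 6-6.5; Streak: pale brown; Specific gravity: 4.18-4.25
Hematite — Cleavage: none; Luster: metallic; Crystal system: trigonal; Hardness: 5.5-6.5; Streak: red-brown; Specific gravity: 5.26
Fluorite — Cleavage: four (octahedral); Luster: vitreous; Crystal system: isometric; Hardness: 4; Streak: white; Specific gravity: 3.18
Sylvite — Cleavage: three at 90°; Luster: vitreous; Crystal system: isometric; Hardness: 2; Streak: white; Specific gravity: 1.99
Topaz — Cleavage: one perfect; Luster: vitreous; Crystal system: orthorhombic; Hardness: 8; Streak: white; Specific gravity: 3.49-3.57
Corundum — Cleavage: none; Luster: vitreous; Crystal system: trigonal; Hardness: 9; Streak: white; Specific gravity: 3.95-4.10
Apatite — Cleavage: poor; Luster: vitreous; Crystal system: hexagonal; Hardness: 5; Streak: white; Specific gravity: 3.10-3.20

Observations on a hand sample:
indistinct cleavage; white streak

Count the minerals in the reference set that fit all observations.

Indistinct cleavage — only Tourmaline, Aragonite, Sulfur, Rutile, Apatite remain.
White streak excludes Sulfur, Rutile.
Consistent with every observation: Apatite, Aragonite, Tourmaline.
That is 3 minerals.

3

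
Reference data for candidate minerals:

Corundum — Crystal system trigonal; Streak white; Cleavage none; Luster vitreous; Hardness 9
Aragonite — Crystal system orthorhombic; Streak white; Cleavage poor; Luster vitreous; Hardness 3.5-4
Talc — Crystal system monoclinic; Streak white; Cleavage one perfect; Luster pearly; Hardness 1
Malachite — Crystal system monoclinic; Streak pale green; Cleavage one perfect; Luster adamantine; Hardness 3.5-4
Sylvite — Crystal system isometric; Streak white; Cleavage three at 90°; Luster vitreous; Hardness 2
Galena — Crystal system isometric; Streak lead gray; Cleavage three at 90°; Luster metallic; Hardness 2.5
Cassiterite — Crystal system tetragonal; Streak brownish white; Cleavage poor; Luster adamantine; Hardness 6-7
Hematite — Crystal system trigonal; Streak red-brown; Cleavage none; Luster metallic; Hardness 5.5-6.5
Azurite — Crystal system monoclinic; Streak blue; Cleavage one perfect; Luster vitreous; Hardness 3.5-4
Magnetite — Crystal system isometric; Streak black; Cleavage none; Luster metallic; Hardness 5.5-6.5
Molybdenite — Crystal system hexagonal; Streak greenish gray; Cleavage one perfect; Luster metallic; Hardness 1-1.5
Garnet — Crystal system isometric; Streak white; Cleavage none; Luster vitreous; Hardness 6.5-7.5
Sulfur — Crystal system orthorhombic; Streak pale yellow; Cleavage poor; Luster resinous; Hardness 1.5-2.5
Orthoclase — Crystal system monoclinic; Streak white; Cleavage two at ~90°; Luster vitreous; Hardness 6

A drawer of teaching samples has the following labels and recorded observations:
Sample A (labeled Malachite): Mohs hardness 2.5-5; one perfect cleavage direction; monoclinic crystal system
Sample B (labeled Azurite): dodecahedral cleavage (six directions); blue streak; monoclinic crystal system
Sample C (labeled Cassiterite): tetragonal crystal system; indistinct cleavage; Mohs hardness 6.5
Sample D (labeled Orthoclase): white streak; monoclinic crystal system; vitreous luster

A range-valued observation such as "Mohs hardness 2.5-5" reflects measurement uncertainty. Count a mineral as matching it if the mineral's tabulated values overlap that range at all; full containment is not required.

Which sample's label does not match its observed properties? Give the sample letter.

Sample A: all recorded properties match Malachite.
Sample B: Azurite has cleavage one perfect, but the record shows dodecahedral cleavage (six directions) — this label is wrong.
Sample C: all recorded properties match Cassiterite.
Sample D: all recorded properties match Orthoclase.
The mislabeled specimen is B.

B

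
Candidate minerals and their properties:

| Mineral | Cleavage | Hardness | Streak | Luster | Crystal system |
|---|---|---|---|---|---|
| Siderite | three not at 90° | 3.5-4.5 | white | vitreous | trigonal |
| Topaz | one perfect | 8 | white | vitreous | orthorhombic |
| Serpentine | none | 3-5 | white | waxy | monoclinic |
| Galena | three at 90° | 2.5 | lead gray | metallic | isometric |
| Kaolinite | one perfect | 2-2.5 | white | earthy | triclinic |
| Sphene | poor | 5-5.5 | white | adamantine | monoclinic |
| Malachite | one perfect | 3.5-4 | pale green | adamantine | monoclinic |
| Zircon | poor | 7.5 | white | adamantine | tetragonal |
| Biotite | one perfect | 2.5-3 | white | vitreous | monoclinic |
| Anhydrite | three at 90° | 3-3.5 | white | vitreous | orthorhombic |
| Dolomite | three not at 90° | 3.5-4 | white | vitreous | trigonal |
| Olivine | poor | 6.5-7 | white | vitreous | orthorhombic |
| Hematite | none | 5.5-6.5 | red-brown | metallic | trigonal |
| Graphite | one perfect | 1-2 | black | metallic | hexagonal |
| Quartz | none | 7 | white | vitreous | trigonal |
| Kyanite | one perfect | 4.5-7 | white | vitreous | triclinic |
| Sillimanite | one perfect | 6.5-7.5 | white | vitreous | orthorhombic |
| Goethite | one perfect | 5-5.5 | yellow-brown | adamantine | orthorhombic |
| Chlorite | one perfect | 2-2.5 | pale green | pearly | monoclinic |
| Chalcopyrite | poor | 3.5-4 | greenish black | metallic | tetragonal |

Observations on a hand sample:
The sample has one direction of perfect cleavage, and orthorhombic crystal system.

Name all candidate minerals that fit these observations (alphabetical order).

One direction of perfect cleavage — leaves Topaz, Kaolinite, Malachite, Biotite, Graphite, Kyanite, Sillimanite, Goethite, Chlorite.
Orthorhombic crystal system — only Topaz, Sillimanite, Goethite remain.
Remaining candidates: Goethite, Sillimanite, Topaz.

Goethite, Sillimanite, Topaz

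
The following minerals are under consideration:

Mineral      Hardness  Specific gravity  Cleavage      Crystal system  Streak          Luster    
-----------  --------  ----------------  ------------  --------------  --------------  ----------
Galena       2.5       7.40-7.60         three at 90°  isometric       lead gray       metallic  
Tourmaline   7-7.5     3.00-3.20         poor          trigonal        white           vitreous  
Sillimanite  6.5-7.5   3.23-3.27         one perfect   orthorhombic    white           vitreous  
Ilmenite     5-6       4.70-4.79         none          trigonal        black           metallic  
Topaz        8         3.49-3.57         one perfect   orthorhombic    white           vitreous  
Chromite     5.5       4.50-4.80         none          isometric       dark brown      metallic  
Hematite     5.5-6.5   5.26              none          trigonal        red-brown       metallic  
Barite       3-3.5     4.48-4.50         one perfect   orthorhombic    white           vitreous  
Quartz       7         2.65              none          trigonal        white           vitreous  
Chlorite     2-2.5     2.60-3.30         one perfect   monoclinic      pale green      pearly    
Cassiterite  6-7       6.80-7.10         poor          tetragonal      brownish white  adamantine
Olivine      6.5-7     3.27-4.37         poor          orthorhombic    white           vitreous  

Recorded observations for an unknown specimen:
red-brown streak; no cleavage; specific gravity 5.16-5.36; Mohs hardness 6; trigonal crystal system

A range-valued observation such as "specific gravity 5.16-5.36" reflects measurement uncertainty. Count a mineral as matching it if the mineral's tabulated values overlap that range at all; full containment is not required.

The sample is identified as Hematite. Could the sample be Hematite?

Red-brown streak — is consistent with Hematite (red-brown streak).
No cleavage — is consistent with Hematite (cleavage none).
Specific gravity 5.16-5.36 — is consistent with Hematite (SG 5.26).
Mohs hardness 6 — is consistent with Hematite (hardness 5.5-6.5).
Trigonal crystal system — is consistent with Hematite (trigonal system).
All observations are consistent with the tabulated values for Hematite.

Consistent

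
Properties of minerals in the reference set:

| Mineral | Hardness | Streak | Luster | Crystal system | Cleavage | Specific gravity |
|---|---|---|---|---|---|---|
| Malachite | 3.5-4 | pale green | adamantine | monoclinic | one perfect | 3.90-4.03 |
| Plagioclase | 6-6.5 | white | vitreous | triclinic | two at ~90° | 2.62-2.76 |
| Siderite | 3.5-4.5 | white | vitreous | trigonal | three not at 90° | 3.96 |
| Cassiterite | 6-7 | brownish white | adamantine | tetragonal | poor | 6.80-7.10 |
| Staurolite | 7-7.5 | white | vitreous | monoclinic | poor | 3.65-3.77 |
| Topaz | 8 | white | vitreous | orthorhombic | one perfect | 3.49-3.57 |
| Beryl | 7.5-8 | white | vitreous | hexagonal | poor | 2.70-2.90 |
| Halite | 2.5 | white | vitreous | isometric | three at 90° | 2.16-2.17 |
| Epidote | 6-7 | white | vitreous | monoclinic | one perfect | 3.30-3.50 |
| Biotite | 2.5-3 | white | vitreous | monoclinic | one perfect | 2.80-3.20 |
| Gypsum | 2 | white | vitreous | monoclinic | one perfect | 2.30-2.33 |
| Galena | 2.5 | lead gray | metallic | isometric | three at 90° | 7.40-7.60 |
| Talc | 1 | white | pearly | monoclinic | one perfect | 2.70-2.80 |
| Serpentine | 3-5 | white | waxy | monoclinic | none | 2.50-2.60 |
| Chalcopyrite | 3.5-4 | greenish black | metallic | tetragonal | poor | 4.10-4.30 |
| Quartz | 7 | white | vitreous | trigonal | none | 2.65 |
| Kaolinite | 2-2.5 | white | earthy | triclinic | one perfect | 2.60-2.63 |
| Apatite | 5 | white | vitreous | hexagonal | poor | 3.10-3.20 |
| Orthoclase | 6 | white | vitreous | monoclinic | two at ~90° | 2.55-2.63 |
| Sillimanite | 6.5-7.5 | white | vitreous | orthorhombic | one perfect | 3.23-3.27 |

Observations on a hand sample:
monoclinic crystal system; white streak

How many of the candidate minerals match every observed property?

7

Monoclinic crystal system: Malachite, Staurolite, Epidote, Biotite, Gypsum, Talc, Serpentine, Orthoclase remain.
White streak eliminates Malachite.
Consistent with every observation: Biotite, Epidote, Gypsum, Orthoclase, Serpentine, Staurolite, Talc.
That is 7 minerals.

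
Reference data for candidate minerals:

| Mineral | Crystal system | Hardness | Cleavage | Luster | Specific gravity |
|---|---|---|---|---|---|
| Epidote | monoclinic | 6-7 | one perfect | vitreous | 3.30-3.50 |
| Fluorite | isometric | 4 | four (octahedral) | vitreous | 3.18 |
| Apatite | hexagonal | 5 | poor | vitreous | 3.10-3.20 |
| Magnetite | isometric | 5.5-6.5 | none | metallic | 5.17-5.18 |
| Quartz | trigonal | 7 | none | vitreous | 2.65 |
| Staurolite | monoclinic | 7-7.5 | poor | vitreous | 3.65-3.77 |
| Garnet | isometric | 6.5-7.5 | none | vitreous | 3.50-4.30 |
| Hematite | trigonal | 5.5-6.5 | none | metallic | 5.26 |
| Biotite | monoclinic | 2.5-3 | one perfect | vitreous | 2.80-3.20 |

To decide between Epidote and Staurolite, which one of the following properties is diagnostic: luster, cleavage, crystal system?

Luster: both vitreous — no difference.
Cleavage: Epidote one perfect, Staurolite poor — distinct.
Crystal system: both monoclinic — no difference.
Only cleavage differs between Epidote and Staurolite among the listed tests.

cleavage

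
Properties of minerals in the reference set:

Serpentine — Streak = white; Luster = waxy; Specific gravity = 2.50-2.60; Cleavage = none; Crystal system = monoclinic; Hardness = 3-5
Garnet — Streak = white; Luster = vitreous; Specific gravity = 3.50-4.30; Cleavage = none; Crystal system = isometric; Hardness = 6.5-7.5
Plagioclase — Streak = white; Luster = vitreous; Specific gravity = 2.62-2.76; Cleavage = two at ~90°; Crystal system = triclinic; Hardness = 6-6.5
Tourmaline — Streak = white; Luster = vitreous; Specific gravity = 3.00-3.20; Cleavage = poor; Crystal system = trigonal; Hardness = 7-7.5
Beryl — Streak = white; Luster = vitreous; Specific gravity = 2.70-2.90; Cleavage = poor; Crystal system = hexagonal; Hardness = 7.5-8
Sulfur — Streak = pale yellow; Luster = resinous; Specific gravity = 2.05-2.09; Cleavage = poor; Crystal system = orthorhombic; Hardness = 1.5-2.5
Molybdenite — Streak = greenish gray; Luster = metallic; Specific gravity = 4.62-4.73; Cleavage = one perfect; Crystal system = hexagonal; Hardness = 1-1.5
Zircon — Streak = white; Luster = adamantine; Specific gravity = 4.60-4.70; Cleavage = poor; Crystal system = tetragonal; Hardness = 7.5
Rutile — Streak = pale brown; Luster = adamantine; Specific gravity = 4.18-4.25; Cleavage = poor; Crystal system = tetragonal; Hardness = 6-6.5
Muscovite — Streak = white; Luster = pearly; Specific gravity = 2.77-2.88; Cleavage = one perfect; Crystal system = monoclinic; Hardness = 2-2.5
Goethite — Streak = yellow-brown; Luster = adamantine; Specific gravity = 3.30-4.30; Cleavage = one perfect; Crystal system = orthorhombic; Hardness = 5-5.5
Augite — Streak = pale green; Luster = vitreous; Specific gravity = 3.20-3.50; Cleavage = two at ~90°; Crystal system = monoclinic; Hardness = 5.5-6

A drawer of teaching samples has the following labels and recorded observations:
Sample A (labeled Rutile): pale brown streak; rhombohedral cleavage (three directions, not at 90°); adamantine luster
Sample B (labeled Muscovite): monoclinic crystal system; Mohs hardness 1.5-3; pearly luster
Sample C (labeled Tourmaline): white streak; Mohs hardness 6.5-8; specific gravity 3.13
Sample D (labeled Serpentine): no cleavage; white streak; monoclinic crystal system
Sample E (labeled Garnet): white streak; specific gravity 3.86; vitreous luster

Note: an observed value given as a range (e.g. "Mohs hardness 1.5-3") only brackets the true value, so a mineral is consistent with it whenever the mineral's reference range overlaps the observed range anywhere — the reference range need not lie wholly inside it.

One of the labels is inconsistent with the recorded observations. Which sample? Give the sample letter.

A

Sample A: rhombohedral cleavage (three directions, not at 90°) is outside the reference for Rutile (cleavage poor) — mislabeled.
Sample B: all recorded properties match Muscovite.
Sample C: all recorded properties match Tourmaline.
Sample D: all recorded properties match Serpentine.
Sample E: all recorded properties match Garnet.
Sample A is the mislabeled one.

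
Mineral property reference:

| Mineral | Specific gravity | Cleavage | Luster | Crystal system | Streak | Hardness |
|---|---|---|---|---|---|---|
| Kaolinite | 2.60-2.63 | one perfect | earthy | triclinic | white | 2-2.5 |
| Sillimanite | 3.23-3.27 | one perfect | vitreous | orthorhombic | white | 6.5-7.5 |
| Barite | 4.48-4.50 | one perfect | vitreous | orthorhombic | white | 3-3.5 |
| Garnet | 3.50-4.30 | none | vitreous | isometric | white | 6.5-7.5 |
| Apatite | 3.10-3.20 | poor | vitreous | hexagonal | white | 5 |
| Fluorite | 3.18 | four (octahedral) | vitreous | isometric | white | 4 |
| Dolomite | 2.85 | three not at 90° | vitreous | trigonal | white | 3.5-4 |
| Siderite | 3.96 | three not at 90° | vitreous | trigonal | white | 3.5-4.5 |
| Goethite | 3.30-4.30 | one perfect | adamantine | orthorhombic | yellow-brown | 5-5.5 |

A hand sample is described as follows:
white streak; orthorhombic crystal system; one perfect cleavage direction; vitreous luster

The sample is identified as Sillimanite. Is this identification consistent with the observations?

Consistent

White streak — matches Sillimanite (white streak).
Orthorhombic crystal system — matches Sillimanite (orthorhombic system).
One perfect cleavage direction — matches Sillimanite (cleavage one perfect).
Vitreous luster — matches Sillimanite (vitreous luster).
Every observed property is compatible with the reference values for Sillimanite.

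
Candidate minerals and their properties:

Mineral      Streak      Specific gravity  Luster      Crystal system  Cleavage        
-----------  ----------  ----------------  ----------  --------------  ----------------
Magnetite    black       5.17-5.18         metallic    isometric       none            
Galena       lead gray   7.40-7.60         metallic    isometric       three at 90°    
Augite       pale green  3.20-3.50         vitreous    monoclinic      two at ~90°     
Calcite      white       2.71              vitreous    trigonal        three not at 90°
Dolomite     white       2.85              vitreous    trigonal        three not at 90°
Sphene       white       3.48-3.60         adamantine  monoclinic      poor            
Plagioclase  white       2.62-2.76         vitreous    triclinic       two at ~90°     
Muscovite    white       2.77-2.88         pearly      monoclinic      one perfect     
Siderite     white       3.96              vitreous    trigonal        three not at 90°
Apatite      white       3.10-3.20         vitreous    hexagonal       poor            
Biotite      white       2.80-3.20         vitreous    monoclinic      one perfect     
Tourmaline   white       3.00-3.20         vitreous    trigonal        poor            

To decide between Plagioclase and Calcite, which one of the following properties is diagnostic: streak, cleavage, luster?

cleavage

Streak: both white — shared.
Cleavage: Plagioclase two at ~90°, Calcite three not at 90° — distinct.
Luster: both vitreous — shared.
Cleavage is the diagnostic property here.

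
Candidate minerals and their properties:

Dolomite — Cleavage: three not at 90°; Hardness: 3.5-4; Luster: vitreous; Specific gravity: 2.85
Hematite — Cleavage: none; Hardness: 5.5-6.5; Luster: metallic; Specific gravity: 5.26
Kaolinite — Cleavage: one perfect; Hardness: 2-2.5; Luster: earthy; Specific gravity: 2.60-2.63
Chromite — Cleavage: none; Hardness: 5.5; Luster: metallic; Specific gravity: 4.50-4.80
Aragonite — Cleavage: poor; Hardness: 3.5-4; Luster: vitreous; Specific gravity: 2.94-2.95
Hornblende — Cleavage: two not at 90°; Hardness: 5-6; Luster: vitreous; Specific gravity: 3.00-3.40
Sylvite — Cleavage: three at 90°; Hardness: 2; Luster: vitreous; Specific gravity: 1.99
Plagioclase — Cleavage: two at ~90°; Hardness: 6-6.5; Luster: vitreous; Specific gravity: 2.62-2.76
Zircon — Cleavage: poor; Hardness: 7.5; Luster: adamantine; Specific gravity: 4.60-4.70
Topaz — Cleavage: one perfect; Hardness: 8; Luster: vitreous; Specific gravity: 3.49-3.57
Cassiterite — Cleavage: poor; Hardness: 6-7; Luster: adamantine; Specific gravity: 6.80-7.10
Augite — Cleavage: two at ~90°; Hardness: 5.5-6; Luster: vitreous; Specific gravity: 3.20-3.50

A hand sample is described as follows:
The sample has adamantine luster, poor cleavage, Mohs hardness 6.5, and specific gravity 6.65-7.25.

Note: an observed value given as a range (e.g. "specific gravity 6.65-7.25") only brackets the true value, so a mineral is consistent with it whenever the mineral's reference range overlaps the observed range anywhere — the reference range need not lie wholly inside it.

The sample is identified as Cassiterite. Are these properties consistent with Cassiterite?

Consistent

Adamantine luster — agrees with Cassiterite (adamantine luster).
Poor cleavage — agrees with Cassiterite (cleavage poor).
Mohs hardness 6.5 — agrees with Cassiterite (hardness 6-7).
Specific gravity 6.65-7.25 — agrees with Cassiterite (SG 6.80-7.10).
Nothing contradicts Cassiterite.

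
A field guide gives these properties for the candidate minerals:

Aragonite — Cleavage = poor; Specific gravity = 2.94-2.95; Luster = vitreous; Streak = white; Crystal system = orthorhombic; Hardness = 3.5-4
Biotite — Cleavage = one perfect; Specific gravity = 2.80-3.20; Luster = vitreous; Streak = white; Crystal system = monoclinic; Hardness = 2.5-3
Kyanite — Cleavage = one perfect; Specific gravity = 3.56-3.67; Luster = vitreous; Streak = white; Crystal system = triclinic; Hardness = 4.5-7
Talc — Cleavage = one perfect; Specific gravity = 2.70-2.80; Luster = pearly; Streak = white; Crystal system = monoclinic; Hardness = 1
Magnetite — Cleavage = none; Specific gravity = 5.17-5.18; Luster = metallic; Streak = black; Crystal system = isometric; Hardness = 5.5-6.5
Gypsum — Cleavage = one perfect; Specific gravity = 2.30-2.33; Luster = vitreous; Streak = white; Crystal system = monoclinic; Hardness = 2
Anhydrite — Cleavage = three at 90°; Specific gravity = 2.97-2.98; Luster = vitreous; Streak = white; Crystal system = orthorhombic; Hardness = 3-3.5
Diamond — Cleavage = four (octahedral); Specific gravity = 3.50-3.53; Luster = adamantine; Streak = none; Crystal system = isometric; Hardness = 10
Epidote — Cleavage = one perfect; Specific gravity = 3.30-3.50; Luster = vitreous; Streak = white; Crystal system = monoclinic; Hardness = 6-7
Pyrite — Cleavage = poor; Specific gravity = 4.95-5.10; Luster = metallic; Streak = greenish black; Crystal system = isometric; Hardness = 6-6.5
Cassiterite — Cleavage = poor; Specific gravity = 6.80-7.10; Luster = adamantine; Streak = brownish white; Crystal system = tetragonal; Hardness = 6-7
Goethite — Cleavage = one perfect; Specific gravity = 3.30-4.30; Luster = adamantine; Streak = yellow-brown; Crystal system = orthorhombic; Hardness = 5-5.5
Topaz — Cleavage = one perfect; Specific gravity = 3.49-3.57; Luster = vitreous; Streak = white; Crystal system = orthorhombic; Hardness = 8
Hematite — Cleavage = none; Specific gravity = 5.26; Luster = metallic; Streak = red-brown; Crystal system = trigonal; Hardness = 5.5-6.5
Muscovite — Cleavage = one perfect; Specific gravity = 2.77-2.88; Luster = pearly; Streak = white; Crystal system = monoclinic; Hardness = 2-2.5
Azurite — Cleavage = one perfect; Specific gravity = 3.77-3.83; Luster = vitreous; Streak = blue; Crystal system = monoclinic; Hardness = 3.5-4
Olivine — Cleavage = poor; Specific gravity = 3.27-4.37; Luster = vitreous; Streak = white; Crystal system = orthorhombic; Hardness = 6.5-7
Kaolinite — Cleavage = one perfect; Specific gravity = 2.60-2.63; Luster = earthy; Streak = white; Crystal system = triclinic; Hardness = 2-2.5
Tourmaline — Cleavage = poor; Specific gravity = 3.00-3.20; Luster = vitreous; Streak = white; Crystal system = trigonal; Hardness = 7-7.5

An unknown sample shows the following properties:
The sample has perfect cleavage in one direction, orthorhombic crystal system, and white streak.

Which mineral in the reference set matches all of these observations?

Perfect cleavage in one direction — leaves Biotite, Kyanite, Talc, Gypsum, Epidote, Goethite, Topaz, Muscovite, Azurite, Kaolinite.
Orthorhombic crystal system — Goethite, Topaz remain.
White streak eliminates Goethite.
The only mineral consistent with every observation is Topaz.

Topaz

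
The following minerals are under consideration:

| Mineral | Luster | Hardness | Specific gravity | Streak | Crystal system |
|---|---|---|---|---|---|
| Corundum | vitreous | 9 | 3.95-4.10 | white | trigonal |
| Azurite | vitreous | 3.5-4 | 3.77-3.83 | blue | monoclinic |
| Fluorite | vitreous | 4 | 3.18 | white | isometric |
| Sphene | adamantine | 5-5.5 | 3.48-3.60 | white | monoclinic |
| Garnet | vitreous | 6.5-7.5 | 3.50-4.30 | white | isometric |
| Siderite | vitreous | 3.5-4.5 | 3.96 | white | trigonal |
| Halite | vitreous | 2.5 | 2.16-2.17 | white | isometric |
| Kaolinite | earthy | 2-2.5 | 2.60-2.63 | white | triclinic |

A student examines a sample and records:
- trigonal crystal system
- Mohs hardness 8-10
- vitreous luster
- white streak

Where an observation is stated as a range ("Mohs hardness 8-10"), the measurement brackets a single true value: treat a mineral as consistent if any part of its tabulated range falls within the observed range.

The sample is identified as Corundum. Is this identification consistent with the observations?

Trigonal crystal system — is consistent with Corundum (trigonal system).
Mohs hardness 8-10 — is consistent with Corundum (hardness 9).
Vitreous luster — is consistent with Corundum (vitreous luster).
White streak — is consistent with Corundum (white streak).
Every observed property is compatible with the reference values for Corundum.

Yes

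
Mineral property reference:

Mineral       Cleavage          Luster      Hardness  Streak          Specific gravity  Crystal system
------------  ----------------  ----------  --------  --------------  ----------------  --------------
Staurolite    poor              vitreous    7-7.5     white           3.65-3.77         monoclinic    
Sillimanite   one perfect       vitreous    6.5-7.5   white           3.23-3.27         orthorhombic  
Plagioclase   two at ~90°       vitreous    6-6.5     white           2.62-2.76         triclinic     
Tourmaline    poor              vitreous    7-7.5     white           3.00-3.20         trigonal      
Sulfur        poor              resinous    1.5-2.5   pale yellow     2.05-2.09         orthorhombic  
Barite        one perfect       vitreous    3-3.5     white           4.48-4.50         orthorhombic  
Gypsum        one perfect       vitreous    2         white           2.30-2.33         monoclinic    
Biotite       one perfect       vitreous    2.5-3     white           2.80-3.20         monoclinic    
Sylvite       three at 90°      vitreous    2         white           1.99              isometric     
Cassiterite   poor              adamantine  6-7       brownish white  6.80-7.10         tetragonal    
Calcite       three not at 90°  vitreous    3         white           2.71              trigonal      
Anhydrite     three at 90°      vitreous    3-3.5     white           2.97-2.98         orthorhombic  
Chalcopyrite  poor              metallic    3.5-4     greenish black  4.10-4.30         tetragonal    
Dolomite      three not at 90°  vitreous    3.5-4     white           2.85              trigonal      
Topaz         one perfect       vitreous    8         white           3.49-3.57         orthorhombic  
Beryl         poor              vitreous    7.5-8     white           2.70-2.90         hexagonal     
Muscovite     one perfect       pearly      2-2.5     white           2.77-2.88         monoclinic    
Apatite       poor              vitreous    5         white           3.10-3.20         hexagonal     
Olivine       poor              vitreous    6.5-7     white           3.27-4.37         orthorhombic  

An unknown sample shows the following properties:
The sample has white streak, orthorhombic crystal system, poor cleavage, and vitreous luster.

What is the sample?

Olivine

White streak is inconsistent with Sulfur, Cassiterite, Chalcopyrite.
Orthorhombic crystal system — narrows the field to Sillimanite, Barite, Anhydrite, Topaz, Olivine.
Poor cleavage — Olivine remains.
Vitreous luster — every remaining candidate is consistent.
Olivine is the sole remaining match.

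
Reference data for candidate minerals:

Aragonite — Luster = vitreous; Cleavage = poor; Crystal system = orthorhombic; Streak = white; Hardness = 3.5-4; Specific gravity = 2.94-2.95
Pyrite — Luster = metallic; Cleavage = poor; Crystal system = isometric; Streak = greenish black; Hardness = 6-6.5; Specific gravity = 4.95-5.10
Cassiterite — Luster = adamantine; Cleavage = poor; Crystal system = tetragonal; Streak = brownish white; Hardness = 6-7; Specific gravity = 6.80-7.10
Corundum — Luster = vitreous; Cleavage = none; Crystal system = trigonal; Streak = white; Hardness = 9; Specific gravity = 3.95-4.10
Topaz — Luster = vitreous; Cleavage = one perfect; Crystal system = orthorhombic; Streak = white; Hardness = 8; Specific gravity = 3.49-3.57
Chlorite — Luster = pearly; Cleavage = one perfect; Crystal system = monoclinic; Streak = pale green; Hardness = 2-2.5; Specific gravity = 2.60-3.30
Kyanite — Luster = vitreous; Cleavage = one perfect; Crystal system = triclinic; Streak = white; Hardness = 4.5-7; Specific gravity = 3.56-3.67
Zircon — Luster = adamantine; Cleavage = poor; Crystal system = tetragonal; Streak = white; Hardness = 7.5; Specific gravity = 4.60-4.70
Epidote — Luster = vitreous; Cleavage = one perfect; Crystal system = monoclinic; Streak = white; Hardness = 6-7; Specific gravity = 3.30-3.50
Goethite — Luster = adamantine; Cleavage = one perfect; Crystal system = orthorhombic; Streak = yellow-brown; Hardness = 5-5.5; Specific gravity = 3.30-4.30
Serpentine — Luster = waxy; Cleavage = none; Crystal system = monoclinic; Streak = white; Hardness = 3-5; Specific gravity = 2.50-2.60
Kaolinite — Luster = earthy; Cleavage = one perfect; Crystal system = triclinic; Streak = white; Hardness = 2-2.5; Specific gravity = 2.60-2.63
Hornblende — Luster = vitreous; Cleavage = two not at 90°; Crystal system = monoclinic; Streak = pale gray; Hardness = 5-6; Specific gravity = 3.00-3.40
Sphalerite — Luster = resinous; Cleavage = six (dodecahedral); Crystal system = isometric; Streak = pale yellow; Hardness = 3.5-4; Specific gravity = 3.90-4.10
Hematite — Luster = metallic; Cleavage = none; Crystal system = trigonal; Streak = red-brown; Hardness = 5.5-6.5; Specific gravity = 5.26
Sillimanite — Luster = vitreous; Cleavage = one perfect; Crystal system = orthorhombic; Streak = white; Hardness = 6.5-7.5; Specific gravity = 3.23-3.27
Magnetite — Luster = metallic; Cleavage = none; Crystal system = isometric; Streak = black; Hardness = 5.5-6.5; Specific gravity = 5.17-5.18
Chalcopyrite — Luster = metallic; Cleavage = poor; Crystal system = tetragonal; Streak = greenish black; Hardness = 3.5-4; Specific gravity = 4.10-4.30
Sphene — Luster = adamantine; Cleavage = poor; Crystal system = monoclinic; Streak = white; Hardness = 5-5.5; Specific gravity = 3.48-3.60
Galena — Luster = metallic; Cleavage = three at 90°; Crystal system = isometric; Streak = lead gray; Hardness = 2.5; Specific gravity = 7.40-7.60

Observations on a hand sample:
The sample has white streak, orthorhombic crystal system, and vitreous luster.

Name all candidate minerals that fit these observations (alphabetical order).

Aragonite, Sillimanite, Topaz

White streak — only Aragonite, Corundum, Topaz, Kyanite, Zircon, Epidote, Serpentine, Kaolinite, Sillimanite, Sphene remain.
Orthorhombic crystal system — only Aragonite, Topaz, Sillimanite remain.
Vitreous luster — no further eliminations.
Consistent with every observation: Aragonite, Sillimanite, Topaz.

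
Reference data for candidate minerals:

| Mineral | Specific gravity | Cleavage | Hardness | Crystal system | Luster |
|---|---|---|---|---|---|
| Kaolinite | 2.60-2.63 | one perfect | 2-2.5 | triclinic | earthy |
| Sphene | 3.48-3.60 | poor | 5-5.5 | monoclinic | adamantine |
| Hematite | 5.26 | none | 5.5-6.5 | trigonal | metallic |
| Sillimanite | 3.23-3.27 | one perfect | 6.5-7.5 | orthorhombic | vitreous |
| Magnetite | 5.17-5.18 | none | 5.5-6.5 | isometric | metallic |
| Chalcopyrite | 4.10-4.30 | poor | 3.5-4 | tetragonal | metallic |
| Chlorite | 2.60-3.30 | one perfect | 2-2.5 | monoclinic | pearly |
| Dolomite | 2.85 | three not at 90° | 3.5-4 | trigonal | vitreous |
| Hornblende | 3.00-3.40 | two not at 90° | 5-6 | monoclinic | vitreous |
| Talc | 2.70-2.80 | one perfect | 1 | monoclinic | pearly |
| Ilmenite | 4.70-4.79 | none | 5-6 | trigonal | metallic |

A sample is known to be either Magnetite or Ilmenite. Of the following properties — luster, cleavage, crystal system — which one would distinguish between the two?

Luster: both metallic — same for both.
Cleavage: both none — same for both.
Crystal system: Magnetite isometric, Ilmenite trigonal — distinct.
Crystal system is the diagnostic property here.

crystal system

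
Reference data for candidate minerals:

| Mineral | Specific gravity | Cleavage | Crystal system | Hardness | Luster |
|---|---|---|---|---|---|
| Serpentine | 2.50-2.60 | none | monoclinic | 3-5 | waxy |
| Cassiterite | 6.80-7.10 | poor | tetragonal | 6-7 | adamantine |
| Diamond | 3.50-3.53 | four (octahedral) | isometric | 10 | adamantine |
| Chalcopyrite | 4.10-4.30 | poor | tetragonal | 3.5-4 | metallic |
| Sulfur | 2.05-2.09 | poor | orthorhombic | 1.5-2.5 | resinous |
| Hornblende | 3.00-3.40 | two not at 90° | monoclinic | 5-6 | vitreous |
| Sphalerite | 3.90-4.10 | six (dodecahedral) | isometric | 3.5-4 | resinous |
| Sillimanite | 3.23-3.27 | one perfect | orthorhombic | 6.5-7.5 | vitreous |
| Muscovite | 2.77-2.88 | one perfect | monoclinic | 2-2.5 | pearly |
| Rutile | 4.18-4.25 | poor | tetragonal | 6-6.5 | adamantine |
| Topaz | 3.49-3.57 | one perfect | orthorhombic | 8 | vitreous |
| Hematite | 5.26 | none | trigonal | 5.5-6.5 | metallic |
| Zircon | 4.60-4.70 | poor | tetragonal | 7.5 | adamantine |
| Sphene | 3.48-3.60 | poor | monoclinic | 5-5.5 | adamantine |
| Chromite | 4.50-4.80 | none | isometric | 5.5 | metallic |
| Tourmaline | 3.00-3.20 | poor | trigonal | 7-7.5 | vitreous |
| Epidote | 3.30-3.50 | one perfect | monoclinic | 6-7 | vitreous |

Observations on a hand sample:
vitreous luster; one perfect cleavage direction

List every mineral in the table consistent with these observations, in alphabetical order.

Vitreous luster — narrows the field to Hornblende, Sillimanite, Topaz, Tourmaline, Epidote.
One perfect cleavage direction eliminates Hornblende, Tourmaline.
Remaining candidates: Epidote, Sillimanite, Topaz.

Epidote, Sillimanite, Topaz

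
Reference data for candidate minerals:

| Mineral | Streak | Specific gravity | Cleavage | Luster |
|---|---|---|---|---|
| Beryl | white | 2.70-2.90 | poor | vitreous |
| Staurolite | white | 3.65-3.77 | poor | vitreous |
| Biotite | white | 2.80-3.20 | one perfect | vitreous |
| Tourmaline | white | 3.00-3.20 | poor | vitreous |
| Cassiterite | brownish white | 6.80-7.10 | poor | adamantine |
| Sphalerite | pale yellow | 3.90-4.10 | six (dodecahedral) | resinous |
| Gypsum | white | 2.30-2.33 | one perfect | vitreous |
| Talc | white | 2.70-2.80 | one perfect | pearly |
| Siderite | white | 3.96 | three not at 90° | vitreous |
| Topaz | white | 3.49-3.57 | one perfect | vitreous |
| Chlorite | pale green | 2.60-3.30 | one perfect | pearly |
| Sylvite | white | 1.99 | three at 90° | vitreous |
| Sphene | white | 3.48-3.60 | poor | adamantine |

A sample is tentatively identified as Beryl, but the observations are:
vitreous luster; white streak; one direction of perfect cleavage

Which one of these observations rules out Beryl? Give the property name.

Vitreous luster: Beryl has vitreous luster — matches.
White streak: Beryl has white streak — matches.
One direction of perfect cleavage: Beryl has cleavage poor — outside the reference range.
Only the cleavage is inconsistent.

cleavage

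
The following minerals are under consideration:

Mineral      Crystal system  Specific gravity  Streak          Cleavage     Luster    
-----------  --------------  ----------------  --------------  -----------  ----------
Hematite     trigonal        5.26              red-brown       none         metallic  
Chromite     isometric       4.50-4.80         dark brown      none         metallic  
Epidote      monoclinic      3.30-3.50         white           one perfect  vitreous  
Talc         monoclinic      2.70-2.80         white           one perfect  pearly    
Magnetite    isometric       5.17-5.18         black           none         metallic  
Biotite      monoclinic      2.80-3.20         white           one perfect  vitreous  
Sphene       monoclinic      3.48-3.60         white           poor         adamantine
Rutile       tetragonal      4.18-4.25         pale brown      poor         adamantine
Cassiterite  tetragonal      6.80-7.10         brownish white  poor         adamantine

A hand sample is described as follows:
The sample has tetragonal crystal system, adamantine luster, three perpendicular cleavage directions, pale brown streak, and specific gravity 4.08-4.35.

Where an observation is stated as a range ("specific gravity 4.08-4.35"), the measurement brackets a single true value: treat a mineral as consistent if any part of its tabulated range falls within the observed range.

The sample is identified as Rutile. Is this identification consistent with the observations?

No

Tetragonal crystal system — consistent with Rutile (tetragonal system).
Adamantine luster — consistent with Rutile (adamantine luster).
Three perpendicular cleavage directions — Rutile has cleavage poor; inconsistent.
Pale brown streak — consistent with Rutile (pale brown streak).
Specific gravity 4.08-4.35 — consistent with Rutile (SG 4.18-4.25).
Rutile is excluded by the cleavage.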